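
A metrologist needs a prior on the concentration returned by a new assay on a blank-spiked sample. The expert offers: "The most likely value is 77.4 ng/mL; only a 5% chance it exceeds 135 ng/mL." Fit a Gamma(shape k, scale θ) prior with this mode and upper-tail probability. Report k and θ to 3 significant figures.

k ≈ 10, θ ≈ 8.59

Gamma(k,θ) with k>1 has mode (k−1)θ, so θ = 77.4/(k−1).
Need P(X < 135) = 0.95 with θ tied to k this way. Start at k = 2, θ = 77.4: P(X<135) ≈ 0.520.
Too low — raise k to concentrate. Iterating converges to k ≈ 10.
Then θ = 77.4/(10−1) ≈ 8.59.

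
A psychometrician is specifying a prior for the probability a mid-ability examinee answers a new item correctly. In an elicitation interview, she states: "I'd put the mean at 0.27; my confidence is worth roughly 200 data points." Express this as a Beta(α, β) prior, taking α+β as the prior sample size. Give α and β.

α = 54, β = 146

Under the effective-sample-size interpretation, Beta(α, β) has prior mean α/(α+β) and prior sample size α+β.
So α+β = 200 and α/(α+β) = 0.27, giving α = 0.27·200 = 54 and β = 200 − 54 = 146.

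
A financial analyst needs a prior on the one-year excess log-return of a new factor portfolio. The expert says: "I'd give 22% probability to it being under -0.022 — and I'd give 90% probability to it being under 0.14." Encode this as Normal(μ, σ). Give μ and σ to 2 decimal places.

μ = 0.04, σ = 0.08

For Normal(μ,σ), the p-quantile is μ + z_p·σ. Here z_{0.22} = -0.7722, z_{0.9} = 1.282.
So -0.022 = μ − 0.7722σ and 0.14 = μ + 1.282σ.
Subtracting: σ = (0.14 − -0.022)/(1.282 − (-0.7722)) = 0.08.
Then μ = -0.022 − (-0.7722)·0.08 = 0.04.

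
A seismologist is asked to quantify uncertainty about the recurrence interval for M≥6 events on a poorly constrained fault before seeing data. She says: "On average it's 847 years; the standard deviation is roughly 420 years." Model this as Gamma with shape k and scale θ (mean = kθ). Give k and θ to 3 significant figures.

k ≈ 4.07, θ ≈ 208

For Gamma(k, scale θ): mean = kθ, variance = kθ², so CV = 1/√k.
CV = SD/mean = 420/847 = 0.4959, hence k = 1/CV² = 4.07.
Then θ = mean/k = 847/4.07 = 208.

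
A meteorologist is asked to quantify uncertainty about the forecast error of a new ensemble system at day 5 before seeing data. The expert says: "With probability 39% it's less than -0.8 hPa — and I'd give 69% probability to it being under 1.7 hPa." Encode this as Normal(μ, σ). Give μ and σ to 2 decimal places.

The p-quantile of Normal(μ,σ) is μ + z_p·σ, with z_{0.39} = -0.2793 and z_{0.69} = 0.4959.
Eliminate σ: μ = (z₂·x₁ − z₁·x₂)/(z₂ − z₁) = (0.4959·-0.8 − (-0.2793)·1.7)/0.7752 = 0.10.
Then σ = (x₂ − x₁)/(z₂ − z₁) = (1.7 − -0.8)/0.7752 = 3.23.

μ = 0.10, σ = 3.23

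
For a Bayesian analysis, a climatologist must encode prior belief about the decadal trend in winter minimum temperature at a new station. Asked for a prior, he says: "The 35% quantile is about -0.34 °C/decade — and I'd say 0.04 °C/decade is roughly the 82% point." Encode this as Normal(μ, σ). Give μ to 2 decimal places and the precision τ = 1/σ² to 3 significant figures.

μ = -0.23, τ = 11.7

For Normal(μ,σ), the p-quantile is μ + z_p·σ. Here z_{0.35} = -0.3853, z_{0.82} = 0.9154.
So -0.34 = μ − 0.3853σ and 0.04 = μ + 0.9154σ.
Subtracting: σ = (0.04 − -0.34)/(0.9154 − (-0.3853)) = 0.29.
Then μ = -0.34 − (-0.3853)·0.29 = -0.23.
Precision τ = 1/σ² = 1/0.2922² = 11.7.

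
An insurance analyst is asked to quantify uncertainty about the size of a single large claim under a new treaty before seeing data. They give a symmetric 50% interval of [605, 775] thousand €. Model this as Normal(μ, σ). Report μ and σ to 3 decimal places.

A symmetric 50% interval runs μ ± z·σ with z = 0.6745.
Half-width = 85, so σ = 85/0.6745 = 126.021.
μ is the interval midpoint, 690.000.

μ = 690.000, σ = 126.021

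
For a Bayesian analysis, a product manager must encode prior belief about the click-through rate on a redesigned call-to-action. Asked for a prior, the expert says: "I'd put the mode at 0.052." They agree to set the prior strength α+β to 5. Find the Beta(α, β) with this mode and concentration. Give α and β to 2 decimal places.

For α,β > 1 the Beta mode is (α−1)/(α+β−2). With α+β = 5, the mode is (α−1)/3.
Set (α−1)/3 = 0.052 → α = 1 + 0.052·3 = 1.16.
β = 5 − α = 3.84.

α = 1.16, β = 3.84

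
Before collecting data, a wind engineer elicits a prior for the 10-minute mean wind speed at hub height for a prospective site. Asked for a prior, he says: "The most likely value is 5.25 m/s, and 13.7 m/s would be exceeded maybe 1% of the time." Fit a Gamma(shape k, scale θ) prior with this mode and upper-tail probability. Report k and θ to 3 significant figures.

k ≈ 6.05, θ ≈ 1.04

Gamma(k,θ) with k>1 has mode (k−1)θ, so θ = 5.25/(k−1).
Need P(X < 13.7) = 0.99 with θ tied to k this way. Start at k = 2, θ = 5.25: P(X<13.7) ≈ 0.734.
Too low — raise k to concentrate. Iterating converges to k ≈ 6.05.
Then θ = 5.25/(6.05−1) ≈ 1.04.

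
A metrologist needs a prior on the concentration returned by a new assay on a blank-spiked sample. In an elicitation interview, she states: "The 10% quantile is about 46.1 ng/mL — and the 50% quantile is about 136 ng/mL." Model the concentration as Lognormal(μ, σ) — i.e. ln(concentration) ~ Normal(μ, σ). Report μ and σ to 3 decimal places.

μ ≈ 4.913, σ ≈ 0.844

If T ~ Lognormal(μ,σ) then ln T ~ Normal(μ,σ), so the p-quantile of ln T is μ + z_p·σ.
ln(46.1) = 3.831 and ln(136) = 4.913; z_{0.1} = -1.282, z_{0.5} = 0.
σ = (4.913 − 3.831)/(0 − (-1.282)) = 0.844.
μ = 3.831 − (-1.282)·0.844 = 4.913.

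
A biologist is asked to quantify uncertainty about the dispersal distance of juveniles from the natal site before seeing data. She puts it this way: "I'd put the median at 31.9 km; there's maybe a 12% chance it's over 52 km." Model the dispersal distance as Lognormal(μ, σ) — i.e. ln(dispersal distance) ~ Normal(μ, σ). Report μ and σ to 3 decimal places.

μ ≈ 3.463, σ ≈ 0.416

If T ~ Lognormal(μ,σ) then ln T ~ Normal(μ,σ), so the p-quantile of ln T is μ + z_p·σ.
ln(31.9) = 3.463 and ln(52) = 3.951; z_{0.5} = 0, z_{0.88} = 1.175.
σ = (3.951 − 3.463)/(1.175 − (0)) = 0.416.
μ = 3.463 − (0)·0.416 = 3.463.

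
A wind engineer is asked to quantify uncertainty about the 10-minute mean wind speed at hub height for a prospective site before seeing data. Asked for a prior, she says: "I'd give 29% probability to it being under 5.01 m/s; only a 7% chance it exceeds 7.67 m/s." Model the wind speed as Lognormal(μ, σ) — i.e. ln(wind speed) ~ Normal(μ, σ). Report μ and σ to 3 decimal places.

μ ≈ 1.728, σ ≈ 0.210

If T ~ Lognormal(μ,σ) then ln T ~ Normal(μ,σ), so the p-quantile of ln T is μ + z_p·σ.
ln(5.01) = 1.611 and ln(7.67) = 2.037; z_{0.29} = -0.5534, z_{0.93} = 1.476.
σ = (2.037 − 1.611)/(1.476 − (-0.5534)) = 0.210.
μ = 1.611 − (-0.5534)·0.210 = 1.728.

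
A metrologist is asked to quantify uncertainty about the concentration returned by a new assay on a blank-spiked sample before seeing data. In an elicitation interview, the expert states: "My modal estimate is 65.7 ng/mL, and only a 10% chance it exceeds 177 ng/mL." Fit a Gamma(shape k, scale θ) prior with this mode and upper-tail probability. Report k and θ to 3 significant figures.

Gamma(k,θ) with k>1 has mode (k−1)θ, so θ = 65.7/(k−1).
Need P(X < 177) = 0.9 with θ tied to k this way. Start at k = 2, θ = 65.7: P(X<177) ≈ 0.750.
Too low — raise k to concentrate. Iterating converges to k ≈ 2.95.
Then θ = 65.7/(2.95−1) ≈ 33.7.

k ≈ 2.95, θ ≈ 33.7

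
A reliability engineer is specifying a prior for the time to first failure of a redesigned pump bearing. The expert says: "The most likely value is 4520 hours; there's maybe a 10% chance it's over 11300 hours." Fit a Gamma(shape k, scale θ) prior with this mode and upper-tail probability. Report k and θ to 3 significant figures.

k ≈ 3.29, θ ≈ 1980

Gamma(k,θ) with k>1 has mode (k−1)θ, so θ = 4520/(k−1).
Need P(X < 11300) = 0.9 with θ tied to k this way. Start at k = 2, θ = 4520: P(X<11300) ≈ 0.713.
Too low — raise k to concentrate. Iterating converges to k ≈ 3.29.
Then θ = 4520/(3.29−1) ≈ 1980.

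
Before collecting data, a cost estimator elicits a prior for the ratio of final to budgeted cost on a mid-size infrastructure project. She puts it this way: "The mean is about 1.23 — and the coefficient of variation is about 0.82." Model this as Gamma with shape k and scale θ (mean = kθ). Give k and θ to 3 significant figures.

For Gamma(k, scale θ): mean = kθ, variance = kθ², so CV = 1/√k.
CV = 0.82, hence k = 1/CV² = 1.49.
Then θ = mean/k = 1.23/1.49 = 0.827.

k ≈ 1.49, θ ≈ 0.827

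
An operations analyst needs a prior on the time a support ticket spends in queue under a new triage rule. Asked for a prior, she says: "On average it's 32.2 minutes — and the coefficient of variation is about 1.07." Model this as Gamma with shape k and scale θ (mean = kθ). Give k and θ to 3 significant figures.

For Gamma(k, scale θ): mean = kθ, variance = kθ², so CV = 1/√k.
CV = 1.07, hence k = 1/CV² = 0.873.
Then θ = mean/k = 32.2/0.873 = 36.9.

k ≈ 0.873, θ ≈ 36.9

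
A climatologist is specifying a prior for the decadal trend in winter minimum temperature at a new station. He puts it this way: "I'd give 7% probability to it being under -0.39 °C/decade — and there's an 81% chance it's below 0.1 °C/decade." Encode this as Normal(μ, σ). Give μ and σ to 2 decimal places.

μ = -0.08, σ = 0.21

For Normal(μ,σ), the p-quantile is μ + z_p·σ. Here z_{0.07} = -1.476, z_{0.81} = 0.8779.
So -0.39 = μ − 1.476σ and 0.1 = μ + 0.8779σ.
Subtracting: σ = (0.1 − -0.39)/(0.8779 − (-1.476)) = 0.21.
Then μ = -0.39 − (-1.476)·0.21 = -0.08.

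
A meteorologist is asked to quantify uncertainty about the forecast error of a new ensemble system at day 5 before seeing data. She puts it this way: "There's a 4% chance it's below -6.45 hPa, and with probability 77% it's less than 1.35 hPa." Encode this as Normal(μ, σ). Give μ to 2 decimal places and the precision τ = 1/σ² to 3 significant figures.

The p-quantile of Normal(μ,σ) is μ + z_p·σ, with z_{0.04} = -1.751 and z_{0.77} = 0.7388.
Eliminate σ: μ = (z₂·x₁ − z₁·x₂)/(z₂ − z₁) = (0.7388·-6.45 − (-1.751)·1.35)/2.49 = -0.96.
Then σ = (x₂ − x₁)/(z₂ − z₁) = (1.35 − -6.45)/2.49 = 3.13.
Precision τ = 1/σ² = 1/3.133² = 0.102.

μ = -0.96, τ = 0.102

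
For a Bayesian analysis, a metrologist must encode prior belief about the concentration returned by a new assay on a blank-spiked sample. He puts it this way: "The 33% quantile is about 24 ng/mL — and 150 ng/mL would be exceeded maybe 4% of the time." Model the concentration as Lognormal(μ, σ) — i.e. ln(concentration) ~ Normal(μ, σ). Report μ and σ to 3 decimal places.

If T ~ Lognormal(μ,σ) then ln T ~ Normal(μ,σ), so the p-quantile of ln T is μ + z_p·σ.
ln(24) = 3.178 and ln(150) = 5.011; z_{0.33} = -0.4399, z_{0.96} = 1.751.
σ = (5.011 − 3.178)/(1.751 − (-0.4399)) = 0.837.
μ = 3.178 − (-0.4399)·0.837 = 3.546.

μ ≈ 3.546, σ ≈ 0.837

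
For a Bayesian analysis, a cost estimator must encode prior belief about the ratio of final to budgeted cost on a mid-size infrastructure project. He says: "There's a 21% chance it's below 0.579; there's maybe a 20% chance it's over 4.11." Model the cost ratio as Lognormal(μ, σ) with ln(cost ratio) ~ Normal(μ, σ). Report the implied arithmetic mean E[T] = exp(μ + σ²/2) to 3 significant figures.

E[T] ≈ 3.06

If T ~ Lognormal(μ,σ) then ln T ~ Normal(μ,σ), so the p-quantile of ln T is μ + z_p·σ.
ln(0.579) = -0.5465 and ln(4.11) = 1.413; z_{0.21} = -0.8064, z_{0.8} = 0.8416.
σ = (1.413 − -0.5465)/(0.8416 − (-0.8064)) = 1.189.
μ = -0.5465 − (-0.8064)·1.189 = 0.413.
E[T] = exp(μ + σ²/2) = exp(0.413 + 0.7071) = 3.06.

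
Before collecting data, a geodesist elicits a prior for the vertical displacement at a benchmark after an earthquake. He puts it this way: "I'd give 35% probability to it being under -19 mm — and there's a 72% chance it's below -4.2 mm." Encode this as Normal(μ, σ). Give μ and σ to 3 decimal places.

μ = -13.110, σ = 15.287

For Normal(μ,σ), the p-quantile is μ + z_p·σ. Here z_{0.35} = -0.3853, z_{0.72} = 0.5828.
So -19 = μ − 0.3853σ and -4.2 = μ + 0.5828σ.
Subtracting: σ = (-4.2 − -19)/(0.5828 − (-0.3853)) = 15.287.
Then μ = -19 − (-0.3853)·15.287 = -13.110.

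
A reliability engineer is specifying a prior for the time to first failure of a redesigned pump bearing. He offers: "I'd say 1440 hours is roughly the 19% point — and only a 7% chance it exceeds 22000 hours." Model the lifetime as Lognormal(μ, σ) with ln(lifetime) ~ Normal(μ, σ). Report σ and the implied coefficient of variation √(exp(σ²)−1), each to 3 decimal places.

If T ~ Lognormal(μ,σ) then ln T ~ Normal(μ,σ), so the p-quantile of ln T is μ + z_p·σ.
ln(1440) = 7.272 and ln(22000) = 9.999; z_{0.19} = -0.8779, z_{0.93} = 1.476.
σ = (9.999 − 7.272)/(1.476 − (-0.8779)) = 1.158.
μ = 7.272 − (-0.8779)·1.158 = 8.289.
CV = √(exp(σ²)−1) = √(exp(1.3418)−1) = 1.681.

σ ≈ 1.158, CV ≈ 1.681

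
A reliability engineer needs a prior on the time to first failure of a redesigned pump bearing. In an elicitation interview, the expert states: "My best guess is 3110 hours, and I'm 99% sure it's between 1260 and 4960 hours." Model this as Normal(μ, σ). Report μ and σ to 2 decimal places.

A symmetric 99% interval runs μ ± z·σ with z = 2.576.
Half-width = 1850, so σ = 1850/2.576 = 718.22.
μ is the stated best guess, 3110.00.

μ = 3110.00, σ = 718.22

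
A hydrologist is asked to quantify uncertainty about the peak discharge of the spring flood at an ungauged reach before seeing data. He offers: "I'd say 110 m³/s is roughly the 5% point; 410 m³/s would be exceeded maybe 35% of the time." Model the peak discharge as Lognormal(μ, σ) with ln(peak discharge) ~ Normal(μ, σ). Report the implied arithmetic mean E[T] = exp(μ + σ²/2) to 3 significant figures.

If T ~ Lognormal(μ,σ) then ln T ~ Normal(μ,σ), so the p-quantile of ln T is μ + z_p·σ.
ln(110) = 4.7 and ln(410) = 6.016; z_{0.05} = -1.645, z_{0.65} = 0.3853.
σ = (6.016 − 4.7)/(0.3853 − (-1.645)) = 0.648.
μ = 4.7 − (-1.645)·0.648 = 5.766.
E[T] = exp(μ + σ²/2) = exp(5.766 + 0.2100) = 394 m³/s.

E[T] ≈ 394 m³/s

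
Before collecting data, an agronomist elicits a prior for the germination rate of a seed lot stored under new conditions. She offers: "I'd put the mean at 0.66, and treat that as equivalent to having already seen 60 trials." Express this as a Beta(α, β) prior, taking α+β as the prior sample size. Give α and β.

α = 39.6, β = 20.4

Under the effective-sample-size interpretation, Beta(α, β) has prior mean α/(α+β) and prior sample size α+β.
So α+β = 60 and α/(α+β) = 0.66, giving α = 0.66·60 = 39.6 and β = 60 − 39.6 = 20.4.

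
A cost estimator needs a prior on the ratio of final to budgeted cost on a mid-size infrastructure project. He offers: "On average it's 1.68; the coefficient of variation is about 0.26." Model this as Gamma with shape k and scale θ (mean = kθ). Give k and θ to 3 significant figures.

For Gamma(k, scale θ): mean = kθ, variance = kθ², so CV = 1/√k.
CV = 0.26, hence k = 1/CV² = 14.8.
Then θ = mean/k = 1.68/14.8 = 0.114.

k ≈ 14.8, θ ≈ 0.114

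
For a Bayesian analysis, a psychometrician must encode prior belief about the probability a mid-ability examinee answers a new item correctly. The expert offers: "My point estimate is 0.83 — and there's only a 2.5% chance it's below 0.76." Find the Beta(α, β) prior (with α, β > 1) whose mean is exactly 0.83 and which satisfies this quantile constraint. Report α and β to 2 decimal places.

α ≈ 104.68, β ≈ 21.44

With mean 0.83 fixed, write α = 0.83s, β = 0.17s where s = α+β.
Need P(θ < 0.76) = 0.025 under Beta(0.83s, 0.17s). Normal approximation: (q−m)/√(m(1−m)/s) ≈ z_{0.025} = -1.96, so s ≈ 0.83·0.17·(-1.96)²/(0.76−0.83)² = 110.6.
At s = 110.6: P(θ<0.76) ≈ 0.033. Adjusting to match 0.025 gives s ≈ 126.12.
So α = 0.83·126.12 ≈ 104.68, β = 0.17·126.12 ≈ 21.44.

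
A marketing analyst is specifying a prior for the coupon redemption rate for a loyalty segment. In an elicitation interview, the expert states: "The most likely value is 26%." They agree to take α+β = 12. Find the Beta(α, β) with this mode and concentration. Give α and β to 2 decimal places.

α = 3.60, β = 8.40

For α,β > 1 the Beta mode is (α−1)/(α+β−2). With α+β = 12, the mode is (α−1)/10.
Set (α−1)/10 = 0.26 → α = 1 + 0.26·10 = 3.60.
β = 12 − α = 8.40.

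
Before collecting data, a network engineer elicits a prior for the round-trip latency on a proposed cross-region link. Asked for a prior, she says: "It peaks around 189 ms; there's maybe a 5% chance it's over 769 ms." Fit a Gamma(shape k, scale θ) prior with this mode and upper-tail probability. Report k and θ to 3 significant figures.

Gamma(k,θ) with k>1 has mode (k−1)θ, so θ = 189/(k−1).
Need P(X < 769) = 0.95 with θ tied to k this way. Start at k = 2, θ = 189: P(X<769) ≈ 0.913.
Too low — raise k to concentrate. Iterating converges to k ≈ 2.27.
Then θ = 189/(2.27−1) ≈ 148.

k ≈ 2.27, θ ≈ 148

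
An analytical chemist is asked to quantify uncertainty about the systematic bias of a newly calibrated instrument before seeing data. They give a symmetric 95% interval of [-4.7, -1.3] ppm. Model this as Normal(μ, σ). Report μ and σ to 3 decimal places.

μ = -3.000, σ = 0.867

A symmetric 95% interval runs μ ± z·σ with z = 1.96.
Half-width = 1.7, so σ = 1.7/1.96 = 0.867.
μ is the interval midpoint, -3.000.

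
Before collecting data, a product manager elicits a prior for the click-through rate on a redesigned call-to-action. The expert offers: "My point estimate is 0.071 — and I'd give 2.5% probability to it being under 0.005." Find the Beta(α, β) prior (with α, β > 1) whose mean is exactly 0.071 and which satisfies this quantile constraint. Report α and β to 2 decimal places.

α ≈ 1.44, β ≈ 18.89

With mean 0.071 fixed, write α = 0.071s, β = 0.929s where s = α+β.
Need P(θ < 0.005) = 0.025 under Beta(0.071s, 0.929s). Normal approximation: (q−m)/√(m(1−m)/s) ≈ z_{0.025} = -1.96, so s ≈ 0.071·0.929·(-1.96)²/(0.005−0.071)² = 58.2.
At s = 58.2: P(θ<0.005) ≈ 0.000. Adjusting to match 0.025 gives s ≈ 20.34.
So α = 0.071·20.34 ≈ 1.44, β = 0.929·20.34 ≈ 18.89.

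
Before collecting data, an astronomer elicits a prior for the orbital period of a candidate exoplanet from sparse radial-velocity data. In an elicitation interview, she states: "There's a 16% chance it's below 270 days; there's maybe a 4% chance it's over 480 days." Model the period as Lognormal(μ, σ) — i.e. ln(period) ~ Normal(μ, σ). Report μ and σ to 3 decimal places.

If T ~ Lognormal(μ,σ) then ln T ~ Normal(μ,σ), so the p-quantile of ln T is μ + z_p·σ.
ln(270) = 5.598 and ln(480) = 6.174; z_{0.16} = -0.9945, z_{0.96} = 1.751.
σ = (6.174 − 5.598)/(1.751 − (-0.9945)) = 0.210.
μ = 5.598 − (-0.9945)·0.210 = 5.807.

μ ≈ 5.807, σ ≈ 0.210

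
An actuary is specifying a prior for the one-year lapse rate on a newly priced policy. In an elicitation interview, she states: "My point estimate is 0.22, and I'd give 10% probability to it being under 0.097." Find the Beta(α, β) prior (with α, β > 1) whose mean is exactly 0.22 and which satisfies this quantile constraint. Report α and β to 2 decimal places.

α ≈ 3.38, β ≈ 11.98

With mean 0.22 fixed, write α = 0.22s, β = 0.78s where s = α+β.
Need P(θ < 0.097) = 0.1 under Beta(0.22s, 0.78s). Normal approximation: (q−m)/√(m(1−m)/s) ≈ z_{0.1} = -1.28, so s ≈ 0.22·0.78·(-1.28)²/(0.097−0.22)² = 18.6.
At s = 18.6: P(θ<0.097) ≈ 0.075. Adjusting to match 0.1 gives s ≈ 15.36.
So α = 0.22·15.36 ≈ 3.38, β = 0.78·15.36 ≈ 11.98.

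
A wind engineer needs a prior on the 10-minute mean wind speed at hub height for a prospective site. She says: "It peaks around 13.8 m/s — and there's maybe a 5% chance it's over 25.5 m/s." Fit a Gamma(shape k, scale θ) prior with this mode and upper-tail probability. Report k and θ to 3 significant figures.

Gamma(k,θ) with k>1 has mode (k−1)θ, so θ = 13.8/(k−1).
Need P(X < 25.5) = 0.95 with θ tied to k this way. Start at k = 2, θ = 13.8: P(X<25.5) ≈ 0.551.
Too low — raise k to concentrate. Iterating converges to k ≈ 8.38.
Then θ = 13.8/(8.38−1) ≈ 1.87.

k ≈ 8.38, θ ≈ 1.87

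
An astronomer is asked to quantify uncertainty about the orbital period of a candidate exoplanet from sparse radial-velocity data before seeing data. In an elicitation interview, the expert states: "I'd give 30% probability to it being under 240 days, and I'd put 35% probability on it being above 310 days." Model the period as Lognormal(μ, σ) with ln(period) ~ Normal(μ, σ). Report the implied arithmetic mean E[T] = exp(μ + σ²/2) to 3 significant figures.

E[T] ≈ 289 days

If T ~ Lognormal(μ,σ) then ln T ~ Normal(μ,σ), so the p-quantile of ln T is μ + z_p·σ.
ln(240) = 5.481 and ln(310) = 5.737; z_{0.3} = -0.5244, z_{0.65} = 0.3853.
σ = (5.737 − 5.481)/(0.3853 − (-0.5244)) = 0.281.
μ = 5.481 − (-0.5244)·0.281 = 5.628.
E[T] = exp(μ + σ²/2) = exp(5.628 + 0.0396) = 289 days.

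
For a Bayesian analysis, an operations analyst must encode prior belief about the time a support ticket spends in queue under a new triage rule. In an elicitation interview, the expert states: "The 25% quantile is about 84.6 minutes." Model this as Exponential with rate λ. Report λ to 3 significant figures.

P(T < 84.6) = 1 − e^(−λ·84.6) = 0.25, so λ = −ln(1−0.25)/84.6 = −ln(0.75)/84.6 = 0.0034.

λ ≈ 0.0034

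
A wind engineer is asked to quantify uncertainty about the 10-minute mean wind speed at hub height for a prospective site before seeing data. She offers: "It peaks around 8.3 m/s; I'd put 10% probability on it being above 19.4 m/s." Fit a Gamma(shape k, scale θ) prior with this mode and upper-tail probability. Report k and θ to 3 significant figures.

Gamma(k,θ) with k>1 has mode (k−1)θ, so θ = 8.3/(k−1).
Need P(X < 19.4) = 0.9 with θ tied to k this way. Start at k = 2, θ = 8.3: P(X<19.4) ≈ 0.678.
Too low — raise k to concentrate. Iterating converges to k ≈ 3.67.
Then θ = 8.3/(3.67−1) ≈ 3.11.

k ≈ 3.67, θ ≈ 3.11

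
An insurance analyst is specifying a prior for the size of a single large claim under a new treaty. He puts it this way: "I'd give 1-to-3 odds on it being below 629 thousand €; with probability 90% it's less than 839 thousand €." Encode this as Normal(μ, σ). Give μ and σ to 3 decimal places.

μ = 701.413, σ = 107.360

The p-quantile of Normal(μ,σ) is μ + z_p·σ, with z_{0.25} = -0.6745 and z_{0.9} = 1.282.
Eliminate σ: μ = (z₂·x₁ − z₁·x₂)/(z₂ − z₁) = (1.282·629 − (-0.6745)·839)/1.956 = 701.413.
Then σ = (x₂ − x₁)/(z₂ − z₁) = (839 − 629)/1.956 = 107.360.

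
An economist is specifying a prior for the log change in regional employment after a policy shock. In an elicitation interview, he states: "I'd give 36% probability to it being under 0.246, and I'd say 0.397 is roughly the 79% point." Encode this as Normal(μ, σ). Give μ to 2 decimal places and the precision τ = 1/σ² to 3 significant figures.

μ = 0.29, τ = 59.5

For Normal(μ,σ), the p-quantile is μ + z_p·σ. Here z_{0.36} = -0.3585, z_{0.79} = 0.8064.
So 0.246 = μ − 0.3585σ and 0.397 = μ + 0.8064σ.
Subtracting: σ = (0.397 − 0.246)/(0.8064 − (-0.3585)) = 0.13.
Then μ = 0.246 − (-0.3585)·0.13 = 0.29.
Precision τ = 1/σ² = 1/0.1296² = 59.5.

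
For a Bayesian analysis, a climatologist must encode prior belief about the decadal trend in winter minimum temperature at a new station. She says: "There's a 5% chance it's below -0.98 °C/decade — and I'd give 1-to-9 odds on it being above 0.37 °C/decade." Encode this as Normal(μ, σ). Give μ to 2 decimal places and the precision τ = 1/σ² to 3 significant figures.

For Normal(μ,σ), the p-quantile is μ + z_p·σ. Here z_{0.05} = -1.645, z_{0.9} = 1.282.
So -0.98 = μ − 1.645σ and 0.37 = μ + 1.282σ.
Subtracting: σ = (0.37 − -0.98)/(1.282 − (-1.645)) = 0.46.
Then μ = -0.98 − (-1.645)·0.46 = -0.22.
Precision τ = 1/σ² = 1/0.4613² = 4.7.

μ = -0.22, τ = 4.7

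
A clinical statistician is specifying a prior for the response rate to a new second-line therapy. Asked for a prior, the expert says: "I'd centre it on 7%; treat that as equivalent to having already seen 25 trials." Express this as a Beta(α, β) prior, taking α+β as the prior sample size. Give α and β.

Under the effective-sample-size interpretation, Beta(α, β) has prior mean α/(α+β) and prior sample size α+β.
So α+β = 25 and α/(α+β) = 0.07, giving α = 0.07·25 = 1.75 and β = 25 − 1.75 = 23.25.

α = 1.75, β = 23.25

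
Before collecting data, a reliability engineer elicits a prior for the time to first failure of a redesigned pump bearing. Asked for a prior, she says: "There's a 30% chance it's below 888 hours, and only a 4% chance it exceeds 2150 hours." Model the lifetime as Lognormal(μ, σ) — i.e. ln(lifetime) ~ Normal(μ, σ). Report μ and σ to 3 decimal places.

If T ~ Lognormal(μ,σ) then ln T ~ Normal(μ,σ), so the p-quantile of ln T is μ + z_p·σ.
ln(888) = 6.789 and ln(2150) = 7.673; z_{0.3} = -0.5244, z_{0.96} = 1.751.
σ = (7.673 − 6.789)/(1.751 − (-0.5244)) = 0.389.
μ = 6.789 − (-0.5244)·0.389 = 6.993.

μ ≈ 6.993, σ ≈ 0.389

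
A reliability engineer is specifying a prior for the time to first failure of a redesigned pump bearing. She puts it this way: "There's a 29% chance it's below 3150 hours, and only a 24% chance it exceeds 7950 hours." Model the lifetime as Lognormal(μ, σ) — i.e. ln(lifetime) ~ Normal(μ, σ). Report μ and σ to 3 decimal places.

μ ≈ 8.462, σ ≈ 0.735

If T ~ Lognormal(μ,σ) then ln T ~ Normal(μ,σ), so the p-quantile of ln T is μ + z_p·σ.
ln(3150) = 8.055 and ln(7950) = 8.981; z_{0.29} = -0.5534, z_{0.76} = 0.7063.
σ = (8.981 − 8.055)/(0.7063 − (-0.5534)) = 0.735.
μ = 8.055 − (-0.5534)·0.735 = 8.462.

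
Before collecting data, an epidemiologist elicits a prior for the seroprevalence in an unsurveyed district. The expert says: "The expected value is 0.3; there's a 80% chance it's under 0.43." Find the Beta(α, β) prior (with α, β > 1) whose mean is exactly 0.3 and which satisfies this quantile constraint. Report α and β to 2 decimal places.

α ≈ 2.44, β ≈ 5.69

With mean 0.3 fixed, write α = 0.3s, β = 0.7s where s = α+β.
Need P(θ < 0.43) = 0.8 under Beta(0.3s, 0.7s). Normal approximation: (q−m)/√(m(1−m)/s) ≈ z_{0.8} = 0.842, so s ≈ 0.3·0.7·(0.842)²/(0.43−0.3)² = 8.8.
At s = 8.8: P(θ<0.43) ≈ 0.808. Adjusting to match 0.8 gives s ≈ 8.13.
So α = 0.3·8.13 ≈ 2.44, β = 0.7·8.13 ≈ 5.69.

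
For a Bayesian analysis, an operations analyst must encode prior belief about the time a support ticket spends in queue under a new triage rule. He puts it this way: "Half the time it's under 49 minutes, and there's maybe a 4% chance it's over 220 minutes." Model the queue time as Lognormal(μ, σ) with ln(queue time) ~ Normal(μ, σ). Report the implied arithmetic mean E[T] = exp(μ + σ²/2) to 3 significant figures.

E[T] ≈ 70.8 minutes

If T ~ Lognormal(μ,σ) then ln T ~ Normal(μ,σ), so the p-quantile of ln T is μ + z_p·σ.
ln(49) = 3.892 and ln(220) = 5.394; z_{0.5} = 0, z_{0.96} = 1.751.
σ = (5.394 − 3.892)/(1.751 − (0)) = 0.858.
μ = 3.892 − (0)·0.858 = 3.892.
E[T] = exp(μ + σ²/2) = exp(3.892 + 0.3679) = 70.8 minutes.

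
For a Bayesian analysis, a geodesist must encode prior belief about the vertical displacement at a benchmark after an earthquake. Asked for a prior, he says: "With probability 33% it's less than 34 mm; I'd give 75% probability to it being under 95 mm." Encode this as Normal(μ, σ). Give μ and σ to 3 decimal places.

μ = 58.080, σ = 54.738

The p-quantile of Normal(μ,σ) is μ + z_p·σ, with z_{0.33} = -0.4399 and z_{0.75} = 0.6745.
Eliminate σ: μ = (z₂·x₁ − z₁·x₂)/(z₂ − z₁) = (0.6745·34 − (-0.4399)·95)/1.114 = 58.080.
Then σ = (x₂ − x₁)/(z₂ − z₁) = (95 − 34)/1.114 = 54.738.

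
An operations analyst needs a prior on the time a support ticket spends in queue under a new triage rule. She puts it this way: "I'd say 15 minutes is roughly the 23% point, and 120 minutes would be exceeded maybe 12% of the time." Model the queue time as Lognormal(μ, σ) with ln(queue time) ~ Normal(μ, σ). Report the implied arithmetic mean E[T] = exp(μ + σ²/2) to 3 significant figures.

If T ~ Lognormal(μ,σ) then ln T ~ Normal(μ,σ), so the p-quantile of ln T is μ + z_p·σ.
ln(15) = 2.708 and ln(120) = 4.787; z_{0.23} = -0.7388, z_{0.88} = 1.175.
σ = (4.787 − 2.708)/(1.175 − (-0.7388)) = 1.087.
μ = 2.708 − (-0.7388)·1.087 = 3.511.
E[T] = exp(μ + σ²/2) = exp(3.511 + 0.5903) = 60.4 minutes.

E[T] ≈ 60.4 minutes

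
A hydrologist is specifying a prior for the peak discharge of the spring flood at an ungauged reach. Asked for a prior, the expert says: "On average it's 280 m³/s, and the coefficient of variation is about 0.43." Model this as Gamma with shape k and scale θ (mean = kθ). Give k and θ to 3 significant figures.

For Gamma(k, scale θ): mean = kθ, variance = kθ², so CV = 1/√k.
CV = 0.43, hence k = 1/CV² = 5.41.
Then θ = mean/k = 280/5.41 = 51.8.

k ≈ 5.41, θ ≈ 51.8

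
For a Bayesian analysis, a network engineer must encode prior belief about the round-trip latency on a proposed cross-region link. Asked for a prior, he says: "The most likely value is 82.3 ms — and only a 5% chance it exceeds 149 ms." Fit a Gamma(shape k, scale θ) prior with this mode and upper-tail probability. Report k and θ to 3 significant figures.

k ≈ 8.91, θ ≈ 10.4

Gamma(k,θ) with k>1 has mode (k−1)θ, so θ = 82.3/(k−1).
Need P(X < 149) = 0.95 with θ tied to k this way. Start at k = 2, θ = 82.3: P(X<149) ≈ 0.540.
Too low — raise k to concentrate. Iterating converges to k ≈ 8.91.
Then θ = 82.3/(8.91−1) ≈ 10.4.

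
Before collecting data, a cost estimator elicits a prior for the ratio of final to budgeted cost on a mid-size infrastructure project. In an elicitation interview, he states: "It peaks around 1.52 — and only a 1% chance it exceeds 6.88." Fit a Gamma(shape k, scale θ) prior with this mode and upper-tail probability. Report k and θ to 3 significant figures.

k ≈ 2.77, θ ≈ 0.858

Gamma(k,θ) with k>1 has mode (k−1)θ, so θ = 1.52/(k−1).
Need P(X < 6.88) = 0.99 with θ tied to k this way. Start at k = 2, θ = 1.52: P(X<6.88) ≈ 0.940.
Too low — raise k to concentrate. Iterating converges to k ≈ 2.77.
Then θ = 1.52/(2.77−1) ≈ 0.858.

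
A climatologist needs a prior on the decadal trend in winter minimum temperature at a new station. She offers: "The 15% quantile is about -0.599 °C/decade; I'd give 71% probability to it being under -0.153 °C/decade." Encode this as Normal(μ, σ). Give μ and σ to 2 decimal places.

For Normal(μ,σ), the p-quantile is μ + z_p·σ. Here z_{0.15} = -1.036, z_{0.71} = 0.5534.
So -0.599 = μ − 1.036σ and -0.153 = μ + 0.5534σ.
Subtracting: σ = (-0.153 − -0.599)/(0.5534 − (-1.036)) = 0.28.
Then μ = -0.599 − (-1.036)·0.28 = -0.31.

μ = -0.31, σ = 0.28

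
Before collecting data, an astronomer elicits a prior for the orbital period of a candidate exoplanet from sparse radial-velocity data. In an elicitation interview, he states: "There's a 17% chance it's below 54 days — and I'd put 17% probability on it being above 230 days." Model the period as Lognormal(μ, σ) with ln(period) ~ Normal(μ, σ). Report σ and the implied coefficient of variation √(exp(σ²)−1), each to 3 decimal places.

If T ~ Lognormal(μ,σ) then ln T ~ Normal(μ,σ), so the p-quantile of ln T is μ + z_p·σ.
ln(54) = 3.989 and ln(230) = 5.438; z_{0.17} = -0.9542, z_{0.83} = 0.9542.
σ = (5.438 − 3.989)/(0.9542 − (-0.9542)) = 0.759.
μ = 3.989 − (-0.9542)·0.759 = 4.714.
CV = √(exp(σ²)−1) = √(exp(0.5766)−1) = 0.883.

σ ≈ 0.759, CV ≈ 0.883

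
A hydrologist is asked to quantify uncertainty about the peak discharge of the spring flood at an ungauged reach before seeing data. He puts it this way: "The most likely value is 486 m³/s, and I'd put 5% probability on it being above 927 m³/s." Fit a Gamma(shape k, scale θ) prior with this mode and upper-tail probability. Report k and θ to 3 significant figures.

Gamma(k,θ) with k>1 has mode (k−1)θ, so θ = 486/(k−1).
Need P(X < 927) = 0.95 with θ tied to k this way. Start at k = 2, θ = 486: P(X<927) ≈ 0.568.
Too low — raise k to concentrate. Iterating converges to k ≈ 7.67.
Then θ = 486/(7.67−1) ≈ 72.9.

k ≈ 7.67, θ ≈ 72.9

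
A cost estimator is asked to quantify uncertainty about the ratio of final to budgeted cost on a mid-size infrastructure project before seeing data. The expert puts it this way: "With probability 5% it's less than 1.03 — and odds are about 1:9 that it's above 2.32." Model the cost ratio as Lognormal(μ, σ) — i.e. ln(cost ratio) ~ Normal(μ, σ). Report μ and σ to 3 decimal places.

If T ~ Lognormal(μ,σ) then ln T ~ Normal(μ,σ), so the p-quantile of ln T is μ + z_p·σ.
ln(1.03) = 0.02956 and ln(2.32) = 0.8416; z_{0.05} = -1.645, z_{0.9} = 1.282.
σ = (0.8416 − 0.02956)/(1.282 − (-1.645)) = 0.277.
μ = 0.02956 − (-1.645)·0.277 = 0.486.

μ ≈ 0.486, σ ≈ 0.277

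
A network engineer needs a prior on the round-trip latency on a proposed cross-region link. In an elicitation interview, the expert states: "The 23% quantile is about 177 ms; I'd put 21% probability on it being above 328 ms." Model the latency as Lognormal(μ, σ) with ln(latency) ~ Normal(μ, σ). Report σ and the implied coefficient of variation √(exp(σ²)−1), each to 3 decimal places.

If T ~ Lognormal(μ,σ) then ln T ~ Normal(μ,σ), so the p-quantile of ln T is μ + z_p·σ.
ln(177) = 5.176 and ln(328) = 5.793; z_{0.23} = -0.7388, z_{0.79} = 0.8064.
σ = (5.793 − 5.176)/(0.8064 − (-0.7388)) = 0.399.
μ = 5.176 − (-0.7388)·0.399 = 5.471.
CV = √(exp(σ²)−1) = √(exp(0.1594)−1) = 0.416.

σ ≈ 0.399, CV ≈ 0.416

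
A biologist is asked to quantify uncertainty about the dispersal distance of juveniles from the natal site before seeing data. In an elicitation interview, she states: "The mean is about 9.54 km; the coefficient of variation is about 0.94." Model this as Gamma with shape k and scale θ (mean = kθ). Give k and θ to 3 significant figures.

k ≈ 1.13, θ ≈ 8.43

For Gamma(k, scale θ): mean = kθ, variance = kθ², so CV = 1/√k.
CV = 0.94, hence k = 1/CV² = 1.13.
Then θ = mean/k = 9.54/1.13 = 8.43.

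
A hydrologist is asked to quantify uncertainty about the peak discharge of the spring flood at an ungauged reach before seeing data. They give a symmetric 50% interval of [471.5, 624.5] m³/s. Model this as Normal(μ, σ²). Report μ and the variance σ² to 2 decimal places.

μ = 548.00, σ² = 12863.89

A symmetric 50% interval runs μ ± z·σ with z = 0.6745.
Half-width = 76.5, so σ = 76.5/0.6745 = 113.419 and σ² = 12863.89.
μ is the interval midpoint, 548.00.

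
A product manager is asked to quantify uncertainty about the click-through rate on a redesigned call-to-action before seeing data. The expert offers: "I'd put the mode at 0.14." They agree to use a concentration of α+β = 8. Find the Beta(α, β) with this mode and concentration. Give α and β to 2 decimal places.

For α,β > 1 the Beta mode is (α−1)/(α+β−2). With α+β = 8, the mode is (α−1)/6.
Set (α−1)/6 = 0.14 → α = 1 + 0.14·6 = 1.84.
β = 8 − α = 6.16.

α = 1.84, β = 6.16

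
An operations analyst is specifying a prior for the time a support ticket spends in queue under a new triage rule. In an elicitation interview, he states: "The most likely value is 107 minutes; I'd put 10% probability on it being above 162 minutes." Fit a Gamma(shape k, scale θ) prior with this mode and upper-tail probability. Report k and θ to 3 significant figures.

Gamma(k,θ) with k>1 has mode (k−1)θ, so θ = 107/(k−1).
Need P(X < 162) = 0.9 with θ tied to k this way. Start at k = 2, θ = 107: P(X<162) ≈ 0.447.
Too low — raise k to concentrate. Iterating converges to k ≈ 11.8.
Then θ = 107/(11.8−1) ≈ 9.88.

k ≈ 11.8, θ ≈ 9.88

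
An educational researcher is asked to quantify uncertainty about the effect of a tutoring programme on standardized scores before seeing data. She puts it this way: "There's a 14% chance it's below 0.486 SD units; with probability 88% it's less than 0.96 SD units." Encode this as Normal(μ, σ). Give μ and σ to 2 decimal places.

μ = 0.71, σ = 0.21

The p-quantile of Normal(μ,σ) is μ + z_p·σ, with z_{0.14} = -1.08 and z_{0.88} = 1.175.
Eliminate σ: μ = (z₂·x₁ − z₁·x₂)/(z₂ − z₁) = (1.175·0.486 − (-1.08)·0.96)/2.255 = 0.71.
Then σ = (x₂ − x₁)/(z₂ − z₁) = (0.96 − 0.486)/2.255 = 0.21.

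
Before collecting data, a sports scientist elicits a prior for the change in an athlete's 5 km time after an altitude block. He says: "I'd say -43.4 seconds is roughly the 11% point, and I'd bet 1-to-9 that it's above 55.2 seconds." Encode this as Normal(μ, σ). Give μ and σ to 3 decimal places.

For Normal(μ,σ), the p-quantile is μ + z_p·σ. Here z_{0.11} = -1.227, z_{0.9} = 1.282.
So -43.4 = μ − 1.227σ and 55.2 = μ + 1.282σ.
Subtracting: σ = (55.2 − -43.4)/(1.282 − (-1.227)) = 39.313.
Then μ = -43.4 − (-1.227)·39.313 = 4.818.

μ = 4.818, σ = 39.313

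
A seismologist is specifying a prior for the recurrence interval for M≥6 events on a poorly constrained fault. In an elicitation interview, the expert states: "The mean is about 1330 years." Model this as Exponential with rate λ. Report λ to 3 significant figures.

Exponential mean = 1/λ, so λ = 1/1330.0 = 0.000752.

λ ≈ 0.000752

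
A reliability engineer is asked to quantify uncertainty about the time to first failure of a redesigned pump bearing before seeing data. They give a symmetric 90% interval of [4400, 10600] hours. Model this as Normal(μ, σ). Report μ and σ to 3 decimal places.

μ = 7500.000, σ = 1884.666

A symmetric 90% interval runs μ ± z·σ with z = 1.645.
Half-width = 3100, so σ = 3100/1.645 = 1884.666.
μ is the interval midpoint, 7500.000.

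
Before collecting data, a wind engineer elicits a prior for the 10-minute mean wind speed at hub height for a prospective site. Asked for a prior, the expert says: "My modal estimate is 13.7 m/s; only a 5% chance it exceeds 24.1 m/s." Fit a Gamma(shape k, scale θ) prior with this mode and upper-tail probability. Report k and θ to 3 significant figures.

k ≈ 9.74, θ ≈ 1.57

Gamma(k,θ) with k>1 has mode (k−1)θ, so θ = 13.7/(k−1).
Need P(X < 24.1) = 0.95 with θ tied to k this way. Start at k = 2, θ = 13.7: P(X<24.1) ≈ 0.525.
Too low — raise k to concentrate. Iterating converges to k ≈ 9.74.
Then θ = 13.7/(9.74−1) ≈ 1.57.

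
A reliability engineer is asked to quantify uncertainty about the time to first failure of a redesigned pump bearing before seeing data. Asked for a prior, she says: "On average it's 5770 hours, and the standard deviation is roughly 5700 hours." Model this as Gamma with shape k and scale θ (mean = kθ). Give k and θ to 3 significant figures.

For Gamma(k, scale θ): mean = kθ, variance = kθ², so CV = 1/√k.
CV = SD/mean = 5700/5770 = 0.9879, hence k = 1/CV² = 1.02.
Then θ = mean/k = 5770/1.02 = 5630.

k ≈ 1.02, θ ≈ 5630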